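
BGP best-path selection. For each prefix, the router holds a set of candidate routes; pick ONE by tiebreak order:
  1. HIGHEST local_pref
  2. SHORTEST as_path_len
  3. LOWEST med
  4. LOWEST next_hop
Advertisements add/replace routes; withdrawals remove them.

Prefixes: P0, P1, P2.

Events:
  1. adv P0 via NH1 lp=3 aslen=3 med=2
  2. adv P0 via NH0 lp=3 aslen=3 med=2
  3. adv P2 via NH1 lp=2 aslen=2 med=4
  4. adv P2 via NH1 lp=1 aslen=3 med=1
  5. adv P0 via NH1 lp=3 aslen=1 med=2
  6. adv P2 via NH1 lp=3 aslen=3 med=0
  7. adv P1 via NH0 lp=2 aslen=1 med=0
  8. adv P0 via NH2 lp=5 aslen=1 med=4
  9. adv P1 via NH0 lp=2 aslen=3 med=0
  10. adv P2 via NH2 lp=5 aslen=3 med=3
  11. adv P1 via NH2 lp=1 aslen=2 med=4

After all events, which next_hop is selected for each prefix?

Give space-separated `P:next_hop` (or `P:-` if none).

Op 1: best P0=NH1 P1=- P2=-
Op 2: best P0=NH0 P1=- P2=-
Op 3: best P0=NH0 P1=- P2=NH1
Op 4: best P0=NH0 P1=- P2=NH1
Op 5: best P0=NH1 P1=- P2=NH1
Op 6: best P0=NH1 P1=- P2=NH1
Op 7: best P0=NH1 P1=NH0 P2=NH1
Op 8: best P0=NH2 P1=NH0 P2=NH1
Op 9: best P0=NH2 P1=NH0 P2=NH1
Op 10: best P0=NH2 P1=NH0 P2=NH2
Op 11: best P0=NH2 P1=NH0 P2=NH2

Answer: P0:NH2 P1:NH0 P2:NH2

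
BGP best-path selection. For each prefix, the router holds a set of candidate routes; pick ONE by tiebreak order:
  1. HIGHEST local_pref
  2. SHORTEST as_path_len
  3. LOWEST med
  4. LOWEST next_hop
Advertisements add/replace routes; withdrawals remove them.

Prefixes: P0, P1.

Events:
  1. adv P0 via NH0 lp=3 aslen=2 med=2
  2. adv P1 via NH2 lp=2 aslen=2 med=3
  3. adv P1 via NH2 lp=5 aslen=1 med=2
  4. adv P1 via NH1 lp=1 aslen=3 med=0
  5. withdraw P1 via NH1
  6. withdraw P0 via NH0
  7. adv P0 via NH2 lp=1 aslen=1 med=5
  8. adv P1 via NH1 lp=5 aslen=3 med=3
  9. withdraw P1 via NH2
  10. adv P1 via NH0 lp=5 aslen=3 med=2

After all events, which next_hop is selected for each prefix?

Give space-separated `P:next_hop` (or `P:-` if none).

Op 1: best P0=NH0 P1=-
Op 2: best P0=NH0 P1=NH2
Op 3: best P0=NH0 P1=NH2
Op 4: best P0=NH0 P1=NH2
Op 5: best P0=NH0 P1=NH2
Op 6: best P0=- P1=NH2
Op 7: best P0=NH2 P1=NH2
Op 8: best P0=NH2 P1=NH2
Op 9: best P0=NH2 P1=NH1
Op 10: best P0=NH2 P1=NH0

Answer: P0:NH2 P1:NH0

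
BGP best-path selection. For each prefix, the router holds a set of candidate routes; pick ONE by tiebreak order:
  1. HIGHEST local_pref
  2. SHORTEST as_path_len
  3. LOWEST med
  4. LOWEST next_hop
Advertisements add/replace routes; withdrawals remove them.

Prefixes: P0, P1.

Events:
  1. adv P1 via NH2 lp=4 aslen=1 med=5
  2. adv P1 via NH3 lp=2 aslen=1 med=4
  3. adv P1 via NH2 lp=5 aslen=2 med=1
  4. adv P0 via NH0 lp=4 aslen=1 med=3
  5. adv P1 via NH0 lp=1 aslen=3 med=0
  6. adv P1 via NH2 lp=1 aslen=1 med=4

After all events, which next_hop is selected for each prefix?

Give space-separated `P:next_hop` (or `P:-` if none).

Op 1: best P0=- P1=NH2
Op 2: best P0=- P1=NH2
Op 3: best P0=- P1=NH2
Op 4: best P0=NH0 P1=NH2
Op 5: best P0=NH0 P1=NH2
Op 6: best P0=NH0 P1=NH3

Answer: P0:NH0 P1:NH3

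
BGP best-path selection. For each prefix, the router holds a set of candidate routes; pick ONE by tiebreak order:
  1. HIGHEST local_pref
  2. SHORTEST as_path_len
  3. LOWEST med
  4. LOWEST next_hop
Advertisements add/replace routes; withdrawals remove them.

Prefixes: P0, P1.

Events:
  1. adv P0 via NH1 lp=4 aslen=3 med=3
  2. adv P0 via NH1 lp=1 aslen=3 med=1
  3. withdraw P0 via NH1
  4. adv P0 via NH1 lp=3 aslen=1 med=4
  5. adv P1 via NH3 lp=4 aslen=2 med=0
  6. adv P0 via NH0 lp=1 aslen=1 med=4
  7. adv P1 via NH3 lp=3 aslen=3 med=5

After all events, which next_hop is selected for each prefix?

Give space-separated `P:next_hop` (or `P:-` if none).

Op 1: best P0=NH1 P1=-
Op 2: best P0=NH1 P1=-
Op 3: best P0=- P1=-
Op 4: best P0=NH1 P1=-
Op 5: best P0=NH1 P1=NH3
Op 6: best P0=NH1 P1=NH3
Op 7: best P0=NH1 P1=NH3

Answer: P0:NH1 P1:NH3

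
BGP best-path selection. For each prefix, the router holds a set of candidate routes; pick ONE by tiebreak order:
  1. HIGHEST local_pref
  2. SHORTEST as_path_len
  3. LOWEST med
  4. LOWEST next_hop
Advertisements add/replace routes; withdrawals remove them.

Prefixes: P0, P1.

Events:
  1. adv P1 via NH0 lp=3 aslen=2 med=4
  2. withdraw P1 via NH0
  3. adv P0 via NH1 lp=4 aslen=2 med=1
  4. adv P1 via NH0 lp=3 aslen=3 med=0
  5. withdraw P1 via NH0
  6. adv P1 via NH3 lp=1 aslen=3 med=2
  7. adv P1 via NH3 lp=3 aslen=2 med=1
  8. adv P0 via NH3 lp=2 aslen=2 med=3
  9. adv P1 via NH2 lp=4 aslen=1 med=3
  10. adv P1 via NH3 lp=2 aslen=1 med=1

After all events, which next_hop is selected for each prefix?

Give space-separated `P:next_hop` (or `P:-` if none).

Answer: P0:NH1 P1:NH2

Derivation:
Op 1: best P0=- P1=NH0
Op 2: best P0=- P1=-
Op 3: best P0=NH1 P1=-
Op 4: best P0=NH1 P1=NH0
Op 5: best P0=NH1 P1=-
Op 6: best P0=NH1 P1=NH3
Op 7: best P0=NH1 P1=NH3
Op 8: best P0=NH1 P1=NH3
Op 9: best P0=NH1 P1=NH2
Op 10: best P0=NH1 P1=NH2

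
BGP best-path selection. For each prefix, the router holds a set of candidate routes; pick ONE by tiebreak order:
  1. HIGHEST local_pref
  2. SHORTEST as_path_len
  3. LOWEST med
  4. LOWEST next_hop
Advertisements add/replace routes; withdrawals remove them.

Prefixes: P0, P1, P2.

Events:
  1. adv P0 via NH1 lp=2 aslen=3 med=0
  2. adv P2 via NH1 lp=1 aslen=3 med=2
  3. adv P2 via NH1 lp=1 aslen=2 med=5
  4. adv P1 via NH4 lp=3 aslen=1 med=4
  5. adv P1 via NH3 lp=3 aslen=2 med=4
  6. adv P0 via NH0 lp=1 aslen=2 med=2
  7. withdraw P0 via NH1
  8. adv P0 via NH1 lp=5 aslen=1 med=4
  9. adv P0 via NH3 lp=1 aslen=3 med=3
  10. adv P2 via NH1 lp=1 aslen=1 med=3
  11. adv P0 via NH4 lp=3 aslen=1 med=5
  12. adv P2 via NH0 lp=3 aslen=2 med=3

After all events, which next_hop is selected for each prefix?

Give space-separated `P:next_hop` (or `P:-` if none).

Op 1: best P0=NH1 P1=- P2=-
Op 2: best P0=NH1 P1=- P2=NH1
Op 3: best P0=NH1 P1=- P2=NH1
Op 4: best P0=NH1 P1=NH4 P2=NH1
Op 5: best P0=NH1 P1=NH4 P2=NH1
Op 6: best P0=NH1 P1=NH4 P2=NH1
Op 7: best P0=NH0 P1=NH4 P2=NH1
Op 8: best P0=NH1 P1=NH4 P2=NH1
Op 9: best P0=NH1 P1=NH4 P2=NH1
Op 10: best P0=NH1 P1=NH4 P2=NH1
Op 11: best P0=NH1 P1=NH4 P2=NH1
Op 12: best P0=NH1 P1=NH4 P2=NH0

Answer: P0:NH1 P1:NH4 P2:NH0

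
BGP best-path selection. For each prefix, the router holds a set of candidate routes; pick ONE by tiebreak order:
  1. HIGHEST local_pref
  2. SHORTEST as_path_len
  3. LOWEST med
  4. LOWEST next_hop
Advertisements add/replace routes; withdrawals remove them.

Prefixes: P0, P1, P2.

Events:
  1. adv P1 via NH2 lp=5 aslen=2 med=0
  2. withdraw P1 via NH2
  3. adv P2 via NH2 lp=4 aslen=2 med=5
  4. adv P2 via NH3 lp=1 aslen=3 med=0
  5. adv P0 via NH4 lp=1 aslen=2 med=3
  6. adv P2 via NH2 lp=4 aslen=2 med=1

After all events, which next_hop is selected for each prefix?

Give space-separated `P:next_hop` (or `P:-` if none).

Answer: P0:NH4 P1:- P2:NH2

Derivation:
Op 1: best P0=- P1=NH2 P2=-
Op 2: best P0=- P1=- P2=-
Op 3: best P0=- P1=- P2=NH2
Op 4: best P0=- P1=- P2=NH2
Op 5: best P0=NH4 P1=- P2=NH2
Op 6: best P0=NH4 P1=- P2=NH2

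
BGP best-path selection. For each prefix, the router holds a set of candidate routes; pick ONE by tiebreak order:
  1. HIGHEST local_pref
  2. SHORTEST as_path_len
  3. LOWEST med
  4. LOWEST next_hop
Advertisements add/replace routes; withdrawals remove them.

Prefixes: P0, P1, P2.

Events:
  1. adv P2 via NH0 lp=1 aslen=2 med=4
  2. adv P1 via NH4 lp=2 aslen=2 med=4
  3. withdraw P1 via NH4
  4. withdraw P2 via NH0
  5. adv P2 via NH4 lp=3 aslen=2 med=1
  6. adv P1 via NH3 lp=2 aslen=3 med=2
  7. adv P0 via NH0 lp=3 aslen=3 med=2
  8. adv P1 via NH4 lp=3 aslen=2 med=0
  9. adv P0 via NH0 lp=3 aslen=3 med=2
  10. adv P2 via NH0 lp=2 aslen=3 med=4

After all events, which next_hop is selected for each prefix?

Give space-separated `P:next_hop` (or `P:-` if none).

Answer: P0:NH0 P1:NH4 P2:NH4

Derivation:
Op 1: best P0=- P1=- P2=NH0
Op 2: best P0=- P1=NH4 P2=NH0
Op 3: best P0=- P1=- P2=NH0
Op 4: best P0=- P1=- P2=-
Op 5: best P0=- P1=- P2=NH4
Op 6: best P0=- P1=NH3 P2=NH4
Op 7: best P0=NH0 P1=NH3 P2=NH4
Op 8: best P0=NH0 P1=NH4 P2=NH4
Op 9: best P0=NH0 P1=NH4 P2=NH4
Op 10: best P0=NH0 P1=NH4 P2=NH4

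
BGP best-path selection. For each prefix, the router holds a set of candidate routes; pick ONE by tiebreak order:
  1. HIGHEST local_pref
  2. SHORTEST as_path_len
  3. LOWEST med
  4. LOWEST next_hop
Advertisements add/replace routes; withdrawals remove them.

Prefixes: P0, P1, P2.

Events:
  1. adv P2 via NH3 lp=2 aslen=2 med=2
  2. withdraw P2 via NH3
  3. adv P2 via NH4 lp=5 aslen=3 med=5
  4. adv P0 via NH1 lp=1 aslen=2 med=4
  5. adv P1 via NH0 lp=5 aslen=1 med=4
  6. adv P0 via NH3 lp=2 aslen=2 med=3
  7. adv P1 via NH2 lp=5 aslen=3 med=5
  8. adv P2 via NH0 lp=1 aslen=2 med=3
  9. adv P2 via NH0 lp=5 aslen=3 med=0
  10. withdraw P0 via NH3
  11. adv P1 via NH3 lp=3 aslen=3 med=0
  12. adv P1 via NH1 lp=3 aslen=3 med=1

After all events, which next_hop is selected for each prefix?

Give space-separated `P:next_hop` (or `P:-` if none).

Answer: P0:NH1 P1:NH0 P2:NH0

Derivation:
Op 1: best P0=- P1=- P2=NH3
Op 2: best P0=- P1=- P2=-
Op 3: best P0=- P1=- P2=NH4
Op 4: best P0=NH1 P1=- P2=NH4
Op 5: best P0=NH1 P1=NH0 P2=NH4
Op 6: best P0=NH3 P1=NH0 P2=NH4
Op 7: best P0=NH3 P1=NH0 P2=NH4
Op 8: best P0=NH3 P1=NH0 P2=NH4
Op 9: best P0=NH3 P1=NH0 P2=NH0
Op 10: best P0=NH1 P1=NH0 P2=NH0
Op 11: best P0=NH1 P1=NH0 P2=NH0
Op 12: best P0=NH1 P1=NH0 P2=NH0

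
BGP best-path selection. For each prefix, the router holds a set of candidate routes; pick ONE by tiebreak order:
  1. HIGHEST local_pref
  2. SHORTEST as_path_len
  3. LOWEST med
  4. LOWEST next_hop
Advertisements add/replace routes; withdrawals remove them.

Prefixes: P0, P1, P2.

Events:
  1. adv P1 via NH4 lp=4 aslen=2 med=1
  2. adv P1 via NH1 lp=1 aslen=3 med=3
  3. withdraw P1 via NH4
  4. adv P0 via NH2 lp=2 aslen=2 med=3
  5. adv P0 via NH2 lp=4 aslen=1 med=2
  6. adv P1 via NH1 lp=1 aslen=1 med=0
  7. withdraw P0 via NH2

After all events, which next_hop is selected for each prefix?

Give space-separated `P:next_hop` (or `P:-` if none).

Op 1: best P0=- P1=NH4 P2=-
Op 2: best P0=- P1=NH4 P2=-
Op 3: best P0=- P1=NH1 P2=-
Op 4: best P0=NH2 P1=NH1 P2=-
Op 5: best P0=NH2 P1=NH1 P2=-
Op 6: best P0=NH2 P1=NH1 P2=-
Op 7: best P0=- P1=NH1 P2=-

Answer: P0:- P1:NH1 P2:-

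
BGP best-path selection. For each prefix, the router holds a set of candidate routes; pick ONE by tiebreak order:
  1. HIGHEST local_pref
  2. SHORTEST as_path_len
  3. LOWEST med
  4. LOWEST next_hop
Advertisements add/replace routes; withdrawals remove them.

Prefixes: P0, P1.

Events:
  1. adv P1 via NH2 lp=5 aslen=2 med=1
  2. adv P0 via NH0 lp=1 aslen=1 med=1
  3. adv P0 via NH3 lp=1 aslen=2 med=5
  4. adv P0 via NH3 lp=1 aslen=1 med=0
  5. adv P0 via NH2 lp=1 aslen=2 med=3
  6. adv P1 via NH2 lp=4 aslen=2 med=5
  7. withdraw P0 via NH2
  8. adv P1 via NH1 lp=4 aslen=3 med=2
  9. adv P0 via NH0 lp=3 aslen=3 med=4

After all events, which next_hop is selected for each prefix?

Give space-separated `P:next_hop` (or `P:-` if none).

Answer: P0:NH0 P1:NH2

Derivation:
Op 1: best P0=- P1=NH2
Op 2: best P0=NH0 P1=NH2
Op 3: best P0=NH0 P1=NH2
Op 4: best P0=NH3 P1=NH2
Op 5: best P0=NH3 P1=NH2
Op 6: best P0=NH3 P1=NH2
Op 7: best P0=NH3 P1=NH2
Op 8: best P0=NH3 P1=NH2
Op 9: best P0=NH0 P1=NH2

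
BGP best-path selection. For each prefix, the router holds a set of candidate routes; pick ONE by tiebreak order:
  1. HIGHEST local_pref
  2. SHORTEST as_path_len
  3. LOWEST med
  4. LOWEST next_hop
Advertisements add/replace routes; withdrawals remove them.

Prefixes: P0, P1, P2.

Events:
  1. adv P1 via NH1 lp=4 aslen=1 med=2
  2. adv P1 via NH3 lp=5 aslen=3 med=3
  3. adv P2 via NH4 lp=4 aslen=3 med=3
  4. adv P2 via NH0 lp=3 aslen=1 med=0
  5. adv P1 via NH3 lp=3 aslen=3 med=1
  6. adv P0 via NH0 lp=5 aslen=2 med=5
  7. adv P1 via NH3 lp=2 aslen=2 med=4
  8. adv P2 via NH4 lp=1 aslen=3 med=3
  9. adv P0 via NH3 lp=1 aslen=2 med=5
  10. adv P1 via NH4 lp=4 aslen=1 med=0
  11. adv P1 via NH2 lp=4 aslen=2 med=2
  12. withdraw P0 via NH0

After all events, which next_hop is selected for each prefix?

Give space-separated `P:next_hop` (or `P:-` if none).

Op 1: best P0=- P1=NH1 P2=-
Op 2: best P0=- P1=NH3 P2=-
Op 3: best P0=- P1=NH3 P2=NH4
Op 4: best P0=- P1=NH3 P2=NH4
Op 5: best P0=- P1=NH1 P2=NH4
Op 6: best P0=NH0 P1=NH1 P2=NH4
Op 7: best P0=NH0 P1=NH1 P2=NH4
Op 8: best P0=NH0 P1=NH1 P2=NH0
Op 9: best P0=NH0 P1=NH1 P2=NH0
Op 10: best P0=NH0 P1=NH4 P2=NH0
Op 11: best P0=NH0 P1=NH4 P2=NH0
Op 12: best P0=NH3 P1=NH4 P2=NH0

Answer: P0:NH3 P1:NH4 P2:NH0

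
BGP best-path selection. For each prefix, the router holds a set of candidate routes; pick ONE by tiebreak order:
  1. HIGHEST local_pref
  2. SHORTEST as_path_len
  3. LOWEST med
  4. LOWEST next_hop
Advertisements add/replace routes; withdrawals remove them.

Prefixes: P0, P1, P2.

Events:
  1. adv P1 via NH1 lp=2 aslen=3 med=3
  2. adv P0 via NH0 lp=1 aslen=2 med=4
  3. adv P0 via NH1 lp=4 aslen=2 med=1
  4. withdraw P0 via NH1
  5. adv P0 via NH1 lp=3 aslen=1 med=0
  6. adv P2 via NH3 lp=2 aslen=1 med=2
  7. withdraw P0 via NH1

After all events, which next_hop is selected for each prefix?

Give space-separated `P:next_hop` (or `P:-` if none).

Op 1: best P0=- P1=NH1 P2=-
Op 2: best P0=NH0 P1=NH1 P2=-
Op 3: best P0=NH1 P1=NH1 P2=-
Op 4: best P0=NH0 P1=NH1 P2=-
Op 5: best P0=NH1 P1=NH1 P2=-
Op 6: best P0=NH1 P1=NH1 P2=NH3
Op 7: best P0=NH0 P1=NH1 P2=NH3

Answer: P0:NH0 P1:NH1 P2:NH3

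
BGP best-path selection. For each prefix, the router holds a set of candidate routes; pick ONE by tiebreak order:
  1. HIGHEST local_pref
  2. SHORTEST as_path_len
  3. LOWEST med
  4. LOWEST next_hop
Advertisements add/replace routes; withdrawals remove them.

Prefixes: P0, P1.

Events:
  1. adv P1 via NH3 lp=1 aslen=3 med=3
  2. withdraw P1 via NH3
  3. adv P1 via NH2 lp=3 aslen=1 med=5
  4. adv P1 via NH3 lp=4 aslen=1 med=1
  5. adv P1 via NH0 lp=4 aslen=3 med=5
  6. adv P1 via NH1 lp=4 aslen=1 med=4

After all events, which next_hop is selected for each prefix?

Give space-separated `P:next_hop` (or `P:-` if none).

Answer: P0:- P1:NH3

Derivation:
Op 1: best P0=- P1=NH3
Op 2: best P0=- P1=-
Op 3: best P0=- P1=NH2
Op 4: best P0=- P1=NH3
Op 5: best P0=- P1=NH3
Op 6: best P0=- P1=NH3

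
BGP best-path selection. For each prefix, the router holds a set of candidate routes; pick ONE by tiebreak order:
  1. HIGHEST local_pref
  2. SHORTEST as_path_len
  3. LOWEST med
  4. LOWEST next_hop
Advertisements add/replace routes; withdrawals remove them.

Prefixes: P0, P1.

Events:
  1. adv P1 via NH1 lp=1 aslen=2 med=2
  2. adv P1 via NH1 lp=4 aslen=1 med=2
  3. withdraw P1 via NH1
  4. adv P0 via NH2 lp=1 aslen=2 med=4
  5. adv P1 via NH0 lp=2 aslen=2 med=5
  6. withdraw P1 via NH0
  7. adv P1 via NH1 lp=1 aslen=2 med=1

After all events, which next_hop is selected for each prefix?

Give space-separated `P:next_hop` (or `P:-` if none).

Answer: P0:NH2 P1:NH1

Derivation:
Op 1: best P0=- P1=NH1
Op 2: best P0=- P1=NH1
Op 3: best P0=- P1=-
Op 4: best P0=NH2 P1=-
Op 5: best P0=NH2 P1=NH0
Op 6: best P0=NH2 P1=-
Op 7: best P0=NH2 P1=NH1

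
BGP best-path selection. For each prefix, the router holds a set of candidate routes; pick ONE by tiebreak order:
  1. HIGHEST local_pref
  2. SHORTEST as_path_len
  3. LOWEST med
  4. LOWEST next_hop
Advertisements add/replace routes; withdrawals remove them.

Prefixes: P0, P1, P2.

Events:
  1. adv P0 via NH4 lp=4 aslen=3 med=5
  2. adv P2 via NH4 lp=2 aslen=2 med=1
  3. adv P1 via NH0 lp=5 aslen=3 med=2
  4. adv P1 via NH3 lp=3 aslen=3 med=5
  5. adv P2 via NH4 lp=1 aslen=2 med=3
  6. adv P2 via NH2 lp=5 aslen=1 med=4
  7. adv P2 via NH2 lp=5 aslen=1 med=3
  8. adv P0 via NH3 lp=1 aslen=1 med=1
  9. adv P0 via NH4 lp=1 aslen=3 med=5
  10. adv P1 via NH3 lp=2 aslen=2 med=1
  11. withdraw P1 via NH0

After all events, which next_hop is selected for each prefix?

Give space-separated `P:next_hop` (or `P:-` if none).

Op 1: best P0=NH4 P1=- P2=-
Op 2: best P0=NH4 P1=- P2=NH4
Op 3: best P0=NH4 P1=NH0 P2=NH4
Op 4: best P0=NH4 P1=NH0 P2=NH4
Op 5: best P0=NH4 P1=NH0 P2=NH4
Op 6: best P0=NH4 P1=NH0 P2=NH2
Op 7: best P0=NH4 P1=NH0 P2=NH2
Op 8: best P0=NH4 P1=NH0 P2=NH2
Op 9: best P0=NH3 P1=NH0 P2=NH2
Op 10: best P0=NH3 P1=NH0 P2=NH2
Op 11: best P0=NH3 P1=NH3 P2=NH2

Answer: P0:NH3 P1:NH3 P2:NH2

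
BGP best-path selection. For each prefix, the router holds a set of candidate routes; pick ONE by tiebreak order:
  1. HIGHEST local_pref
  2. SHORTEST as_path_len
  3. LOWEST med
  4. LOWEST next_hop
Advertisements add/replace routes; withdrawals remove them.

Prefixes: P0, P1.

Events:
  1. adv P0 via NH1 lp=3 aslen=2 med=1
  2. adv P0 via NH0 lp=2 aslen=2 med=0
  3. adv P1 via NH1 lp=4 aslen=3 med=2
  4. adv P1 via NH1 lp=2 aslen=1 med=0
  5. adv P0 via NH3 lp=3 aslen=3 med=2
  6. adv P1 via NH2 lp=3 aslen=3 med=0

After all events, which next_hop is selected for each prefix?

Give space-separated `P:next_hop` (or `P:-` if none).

Op 1: best P0=NH1 P1=-
Op 2: best P0=NH1 P1=-
Op 3: best P0=NH1 P1=NH1
Op 4: best P0=NH1 P1=NH1
Op 5: best P0=NH1 P1=NH1
Op 6: best P0=NH1 P1=NH2

Answer: P0:NH1 P1:NH2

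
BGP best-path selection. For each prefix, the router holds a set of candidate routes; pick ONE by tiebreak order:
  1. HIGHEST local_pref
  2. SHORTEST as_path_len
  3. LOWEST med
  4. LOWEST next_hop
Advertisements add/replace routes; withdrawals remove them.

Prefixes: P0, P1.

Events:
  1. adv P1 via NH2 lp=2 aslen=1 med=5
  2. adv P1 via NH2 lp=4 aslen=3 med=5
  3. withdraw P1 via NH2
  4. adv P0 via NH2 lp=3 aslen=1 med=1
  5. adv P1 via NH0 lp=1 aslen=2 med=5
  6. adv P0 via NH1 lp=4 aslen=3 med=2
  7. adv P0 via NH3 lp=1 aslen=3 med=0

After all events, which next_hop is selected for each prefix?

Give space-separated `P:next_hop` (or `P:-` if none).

Op 1: best P0=- P1=NH2
Op 2: best P0=- P1=NH2
Op 3: best P0=- P1=-
Op 4: best P0=NH2 P1=-
Op 5: best P0=NH2 P1=NH0
Op 6: best P0=NH1 P1=NH0
Op 7: best P0=NH1 P1=NH0

Answer: P0:NH1 P1:NH0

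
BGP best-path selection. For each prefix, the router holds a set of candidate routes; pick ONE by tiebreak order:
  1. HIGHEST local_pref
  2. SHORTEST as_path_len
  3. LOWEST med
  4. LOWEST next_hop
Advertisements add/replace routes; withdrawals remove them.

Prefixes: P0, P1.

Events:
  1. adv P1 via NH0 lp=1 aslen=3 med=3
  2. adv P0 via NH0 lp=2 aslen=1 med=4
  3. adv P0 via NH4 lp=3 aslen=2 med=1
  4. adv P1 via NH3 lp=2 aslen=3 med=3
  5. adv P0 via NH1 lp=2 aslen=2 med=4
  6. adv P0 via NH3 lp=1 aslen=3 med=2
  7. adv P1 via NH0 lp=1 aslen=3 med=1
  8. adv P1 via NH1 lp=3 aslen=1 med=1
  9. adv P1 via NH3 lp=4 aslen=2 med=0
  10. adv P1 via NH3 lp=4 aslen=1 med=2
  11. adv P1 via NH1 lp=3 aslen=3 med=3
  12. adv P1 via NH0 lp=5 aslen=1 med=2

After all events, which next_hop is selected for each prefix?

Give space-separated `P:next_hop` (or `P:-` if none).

Answer: P0:NH4 P1:NH0

Derivation:
Op 1: best P0=- P1=NH0
Op 2: best P0=NH0 P1=NH0
Op 3: best P0=NH4 P1=NH0
Op 4: best P0=NH4 P1=NH3
Op 5: best P0=NH4 P1=NH3
Op 6: best P0=NH4 P1=NH3
Op 7: best P0=NH4 P1=NH3
Op 8: best P0=NH4 P1=NH1
Op 9: best P0=NH4 P1=NH3
Op 10: best P0=NH4 P1=NH3
Op 11: best P0=NH4 P1=NH3
Op 12: best P0=NH4 P1=NH0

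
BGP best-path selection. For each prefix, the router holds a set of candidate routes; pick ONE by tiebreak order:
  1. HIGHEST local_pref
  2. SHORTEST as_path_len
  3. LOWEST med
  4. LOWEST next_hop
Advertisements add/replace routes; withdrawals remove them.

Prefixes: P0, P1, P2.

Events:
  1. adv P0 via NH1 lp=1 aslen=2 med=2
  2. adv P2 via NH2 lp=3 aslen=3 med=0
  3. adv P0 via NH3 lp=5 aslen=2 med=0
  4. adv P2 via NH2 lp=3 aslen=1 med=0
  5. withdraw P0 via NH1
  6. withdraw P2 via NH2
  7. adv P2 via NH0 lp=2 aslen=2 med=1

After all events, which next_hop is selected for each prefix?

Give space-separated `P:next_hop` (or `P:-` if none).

Answer: P0:NH3 P1:- P2:NH0

Derivation:
Op 1: best P0=NH1 P1=- P2=-
Op 2: best P0=NH1 P1=- P2=NH2
Op 3: best P0=NH3 P1=- P2=NH2
Op 4: best P0=NH3 P1=- P2=NH2
Op 5: best P0=NH3 P1=- P2=NH2
Op 6: best P0=NH3 P1=- P2=-
Op 7: best P0=NH3 P1=- P2=NH0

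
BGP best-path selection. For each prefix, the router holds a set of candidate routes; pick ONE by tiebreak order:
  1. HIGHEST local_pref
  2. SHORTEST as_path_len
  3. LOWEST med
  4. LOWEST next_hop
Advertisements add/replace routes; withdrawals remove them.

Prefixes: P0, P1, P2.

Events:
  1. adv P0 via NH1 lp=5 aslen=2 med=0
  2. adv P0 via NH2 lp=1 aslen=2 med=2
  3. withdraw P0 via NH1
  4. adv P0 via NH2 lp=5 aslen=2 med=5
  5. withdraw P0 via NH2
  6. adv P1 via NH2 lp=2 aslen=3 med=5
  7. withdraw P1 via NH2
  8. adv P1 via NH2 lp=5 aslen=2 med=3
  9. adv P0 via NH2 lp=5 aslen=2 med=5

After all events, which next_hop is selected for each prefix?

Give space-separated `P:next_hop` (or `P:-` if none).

Op 1: best P0=NH1 P1=- P2=-
Op 2: best P0=NH1 P1=- P2=-
Op 3: best P0=NH2 P1=- P2=-
Op 4: best P0=NH2 P1=- P2=-
Op 5: best P0=- P1=- P2=-
Op 6: best P0=- P1=NH2 P2=-
Op 7: best P0=- P1=- P2=-
Op 8: best P0=- P1=NH2 P2=-
Op 9: best P0=NH2 P1=NH2 P2=-

Answer: P0:NH2 P1:NH2 P2:-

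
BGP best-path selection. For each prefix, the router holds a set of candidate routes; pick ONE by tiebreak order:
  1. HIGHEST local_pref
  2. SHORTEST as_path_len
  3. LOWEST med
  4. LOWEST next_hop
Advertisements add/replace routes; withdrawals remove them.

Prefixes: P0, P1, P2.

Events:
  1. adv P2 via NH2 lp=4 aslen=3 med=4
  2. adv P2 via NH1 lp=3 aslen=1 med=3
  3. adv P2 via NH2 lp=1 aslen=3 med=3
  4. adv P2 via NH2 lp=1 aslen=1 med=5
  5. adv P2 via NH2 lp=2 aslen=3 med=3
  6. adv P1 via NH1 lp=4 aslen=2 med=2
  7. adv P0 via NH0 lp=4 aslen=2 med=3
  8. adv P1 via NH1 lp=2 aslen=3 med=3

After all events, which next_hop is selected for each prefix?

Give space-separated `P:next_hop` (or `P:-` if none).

Answer: P0:NH0 P1:NH1 P2:NH1

Derivation:
Op 1: best P0=- P1=- P2=NH2
Op 2: best P0=- P1=- P2=NH2
Op 3: best P0=- P1=- P2=NH1
Op 4: best P0=- P1=- P2=NH1
Op 5: best P0=- P1=- P2=NH1
Op 6: best P0=- P1=NH1 P2=NH1
Op 7: best P0=NH0 P1=NH1 P2=NH1
Op 8: best P0=NH0 P1=NH1 P2=NH1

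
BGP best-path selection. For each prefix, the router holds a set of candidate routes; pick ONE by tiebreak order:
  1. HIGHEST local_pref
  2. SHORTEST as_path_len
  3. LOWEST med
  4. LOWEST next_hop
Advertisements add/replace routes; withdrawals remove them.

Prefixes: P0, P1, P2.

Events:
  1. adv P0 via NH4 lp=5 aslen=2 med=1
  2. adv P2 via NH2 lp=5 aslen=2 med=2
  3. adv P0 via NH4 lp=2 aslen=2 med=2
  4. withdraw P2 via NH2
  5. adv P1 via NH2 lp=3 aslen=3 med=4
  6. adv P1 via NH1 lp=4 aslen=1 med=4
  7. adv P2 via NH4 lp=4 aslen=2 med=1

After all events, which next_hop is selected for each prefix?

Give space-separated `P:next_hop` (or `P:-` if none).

Op 1: best P0=NH4 P1=- P2=-
Op 2: best P0=NH4 P1=- P2=NH2
Op 3: best P0=NH4 P1=- P2=NH2
Op 4: best P0=NH4 P1=- P2=-
Op 5: best P0=NH4 P1=NH2 P2=-
Op 6: best P0=NH4 P1=NH1 P2=-
Op 7: best P0=NH4 P1=NH1 P2=NH4

Answer: P0:NH4 P1:NH1 P2:NH4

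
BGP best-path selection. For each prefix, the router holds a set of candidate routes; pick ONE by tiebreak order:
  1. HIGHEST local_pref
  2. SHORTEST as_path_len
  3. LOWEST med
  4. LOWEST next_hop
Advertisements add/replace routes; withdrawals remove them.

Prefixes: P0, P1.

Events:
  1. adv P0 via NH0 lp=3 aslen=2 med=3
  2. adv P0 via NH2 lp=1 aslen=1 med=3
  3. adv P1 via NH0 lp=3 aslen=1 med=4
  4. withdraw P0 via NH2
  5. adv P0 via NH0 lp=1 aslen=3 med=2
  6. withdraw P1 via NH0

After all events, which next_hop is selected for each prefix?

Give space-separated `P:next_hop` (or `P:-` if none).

Answer: P0:NH0 P1:-

Derivation:
Op 1: best P0=NH0 P1=-
Op 2: best P0=NH0 P1=-
Op 3: best P0=NH0 P1=NH0
Op 4: best P0=NH0 P1=NH0
Op 5: best P0=NH0 P1=NH0
Op 6: best P0=NH0 P1=-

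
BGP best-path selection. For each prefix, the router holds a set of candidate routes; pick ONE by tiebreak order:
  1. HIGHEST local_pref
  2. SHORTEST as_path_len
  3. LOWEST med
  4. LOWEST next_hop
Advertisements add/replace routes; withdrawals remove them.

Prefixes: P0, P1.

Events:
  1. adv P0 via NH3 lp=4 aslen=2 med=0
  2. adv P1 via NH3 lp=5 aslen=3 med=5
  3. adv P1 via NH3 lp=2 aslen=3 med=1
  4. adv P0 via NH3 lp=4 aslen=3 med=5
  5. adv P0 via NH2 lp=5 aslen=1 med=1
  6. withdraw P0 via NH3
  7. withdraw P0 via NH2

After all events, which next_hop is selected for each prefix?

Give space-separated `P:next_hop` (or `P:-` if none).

Op 1: best P0=NH3 P1=-
Op 2: best P0=NH3 P1=NH3
Op 3: best P0=NH3 P1=NH3
Op 4: best P0=NH3 P1=NH3
Op 5: best P0=NH2 P1=NH3
Op 6: best P0=NH2 P1=NH3
Op 7: best P0=- P1=NH3

Answer: P0:- P1:NH3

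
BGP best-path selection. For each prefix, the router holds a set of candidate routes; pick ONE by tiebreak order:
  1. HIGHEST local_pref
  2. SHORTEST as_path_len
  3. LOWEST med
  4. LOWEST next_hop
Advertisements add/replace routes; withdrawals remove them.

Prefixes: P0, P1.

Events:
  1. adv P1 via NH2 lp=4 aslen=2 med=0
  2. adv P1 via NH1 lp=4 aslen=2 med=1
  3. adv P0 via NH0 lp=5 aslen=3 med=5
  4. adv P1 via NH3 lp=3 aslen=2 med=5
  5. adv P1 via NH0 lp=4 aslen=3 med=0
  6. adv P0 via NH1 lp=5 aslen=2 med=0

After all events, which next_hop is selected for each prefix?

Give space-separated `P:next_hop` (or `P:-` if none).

Answer: P0:NH1 P1:NH2

Derivation:
Op 1: best P0=- P1=NH2
Op 2: best P0=- P1=NH2
Op 3: best P0=NH0 P1=NH2
Op 4: best P0=NH0 P1=NH2
Op 5: best P0=NH0 P1=NH2
Op 6: best P0=NH1 P1=NH2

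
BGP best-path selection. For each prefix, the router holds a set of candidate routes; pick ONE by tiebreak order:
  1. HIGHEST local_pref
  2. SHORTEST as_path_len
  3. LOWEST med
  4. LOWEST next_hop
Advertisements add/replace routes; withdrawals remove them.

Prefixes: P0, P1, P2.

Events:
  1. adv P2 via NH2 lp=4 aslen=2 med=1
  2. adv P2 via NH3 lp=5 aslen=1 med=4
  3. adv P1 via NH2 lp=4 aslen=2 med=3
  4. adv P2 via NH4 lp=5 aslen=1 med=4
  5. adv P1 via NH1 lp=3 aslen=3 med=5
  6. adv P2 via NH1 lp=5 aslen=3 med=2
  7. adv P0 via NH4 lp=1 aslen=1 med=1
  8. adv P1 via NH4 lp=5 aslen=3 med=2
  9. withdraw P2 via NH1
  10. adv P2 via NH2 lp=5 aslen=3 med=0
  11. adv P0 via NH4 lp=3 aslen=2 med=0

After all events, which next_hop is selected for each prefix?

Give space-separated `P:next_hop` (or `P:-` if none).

Op 1: best P0=- P1=- P2=NH2
Op 2: best P0=- P1=- P2=NH3
Op 3: best P0=- P1=NH2 P2=NH3
Op 4: best P0=- P1=NH2 P2=NH3
Op 5: best P0=- P1=NH2 P2=NH3
Op 6: best P0=- P1=NH2 P2=NH3
Op 7: best P0=NH4 P1=NH2 P2=NH3
Op 8: best P0=NH4 P1=NH4 P2=NH3
Op 9: best P0=NH4 P1=NH4 P2=NH3
Op 10: best P0=NH4 P1=NH4 P2=NH3
Op 11: best P0=NH4 P1=NH4 P2=NH3

Answer: P0:NH4 P1:NH4 P2:NH3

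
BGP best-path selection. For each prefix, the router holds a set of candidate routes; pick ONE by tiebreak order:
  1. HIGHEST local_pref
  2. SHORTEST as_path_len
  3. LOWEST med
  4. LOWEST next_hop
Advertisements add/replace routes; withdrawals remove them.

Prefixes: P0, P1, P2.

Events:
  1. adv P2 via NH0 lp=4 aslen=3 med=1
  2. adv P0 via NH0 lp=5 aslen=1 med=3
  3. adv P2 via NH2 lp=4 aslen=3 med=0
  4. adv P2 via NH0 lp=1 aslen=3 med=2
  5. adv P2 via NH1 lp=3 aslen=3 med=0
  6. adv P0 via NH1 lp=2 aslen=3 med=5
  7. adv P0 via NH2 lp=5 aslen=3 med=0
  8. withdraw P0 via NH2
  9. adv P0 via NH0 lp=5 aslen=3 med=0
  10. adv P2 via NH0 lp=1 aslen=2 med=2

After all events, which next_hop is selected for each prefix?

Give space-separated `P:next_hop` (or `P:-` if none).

Answer: P0:NH0 P1:- P2:NH2

Derivation:
Op 1: best P0=- P1=- P2=NH0
Op 2: best P0=NH0 P1=- P2=NH0
Op 3: best P0=NH0 P1=- P2=NH2
Op 4: best P0=NH0 P1=- P2=NH2
Op 5: best P0=NH0 P1=- P2=NH2
Op 6: best P0=NH0 P1=- P2=NH2
Op 7: best P0=NH0 P1=- P2=NH2
Op 8: best P0=NH0 P1=- P2=NH2
Op 9: best P0=NH0 P1=- P2=NH2
Op 10: best P0=NH0 P1=- P2=NH2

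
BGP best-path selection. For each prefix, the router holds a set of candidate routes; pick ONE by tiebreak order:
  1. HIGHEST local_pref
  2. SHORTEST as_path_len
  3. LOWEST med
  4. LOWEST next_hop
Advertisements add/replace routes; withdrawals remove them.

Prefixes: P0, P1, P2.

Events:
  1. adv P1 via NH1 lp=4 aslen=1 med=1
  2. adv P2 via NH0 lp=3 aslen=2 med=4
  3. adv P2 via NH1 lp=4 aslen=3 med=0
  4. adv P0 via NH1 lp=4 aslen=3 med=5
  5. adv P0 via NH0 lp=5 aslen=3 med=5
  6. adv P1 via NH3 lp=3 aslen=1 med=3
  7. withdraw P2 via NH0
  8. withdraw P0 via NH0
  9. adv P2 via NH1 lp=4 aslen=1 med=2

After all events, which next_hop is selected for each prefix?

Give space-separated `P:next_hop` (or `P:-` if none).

Answer: P0:NH1 P1:NH1 P2:NH1

Derivation:
Op 1: best P0=- P1=NH1 P2=-
Op 2: best P0=- P1=NH1 P2=NH0
Op 3: best P0=- P1=NH1 P2=NH1
Op 4: best P0=NH1 P1=NH1 P2=NH1
Op 5: best P0=NH0 P1=NH1 P2=NH1
Op 6: best P0=NH0 P1=NH1 P2=NH1
Op 7: best P0=NH0 P1=NH1 P2=NH1
Op 8: best P0=NH1 P1=NH1 P2=NH1
Op 9: best P0=NH1 P1=NH1 P2=NH1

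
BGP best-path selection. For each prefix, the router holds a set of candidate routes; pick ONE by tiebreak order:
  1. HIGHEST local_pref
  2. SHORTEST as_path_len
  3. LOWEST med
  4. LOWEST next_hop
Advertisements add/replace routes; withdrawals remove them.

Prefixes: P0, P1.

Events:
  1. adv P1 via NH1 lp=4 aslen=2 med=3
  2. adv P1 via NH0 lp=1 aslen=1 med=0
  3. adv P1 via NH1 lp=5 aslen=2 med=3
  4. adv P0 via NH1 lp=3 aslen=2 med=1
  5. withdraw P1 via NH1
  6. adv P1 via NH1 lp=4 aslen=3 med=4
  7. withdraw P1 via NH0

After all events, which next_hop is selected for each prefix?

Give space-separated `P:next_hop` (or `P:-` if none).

Answer: P0:NH1 P1:NH1

Derivation:
Op 1: best P0=- P1=NH1
Op 2: best P0=- P1=NH1
Op 3: best P0=- P1=NH1
Op 4: best P0=NH1 P1=NH1
Op 5: best P0=NH1 P1=NH0
Op 6: best P0=NH1 P1=NH1
Op 7: best P0=NH1 P1=NH1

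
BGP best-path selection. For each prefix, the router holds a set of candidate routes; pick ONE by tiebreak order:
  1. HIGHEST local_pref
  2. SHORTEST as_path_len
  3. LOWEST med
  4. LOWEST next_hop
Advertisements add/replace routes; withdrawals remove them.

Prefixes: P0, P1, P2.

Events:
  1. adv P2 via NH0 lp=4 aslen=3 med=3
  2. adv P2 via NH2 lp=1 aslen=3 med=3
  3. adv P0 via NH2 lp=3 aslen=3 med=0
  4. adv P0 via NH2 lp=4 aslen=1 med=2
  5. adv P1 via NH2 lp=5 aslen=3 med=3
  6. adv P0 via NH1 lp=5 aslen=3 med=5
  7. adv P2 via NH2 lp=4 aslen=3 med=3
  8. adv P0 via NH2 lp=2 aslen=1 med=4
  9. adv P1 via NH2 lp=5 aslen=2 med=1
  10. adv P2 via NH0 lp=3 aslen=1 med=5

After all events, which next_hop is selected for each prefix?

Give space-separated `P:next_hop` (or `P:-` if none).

Answer: P0:NH1 P1:NH2 P2:NH2

Derivation:
Op 1: best P0=- P1=- P2=NH0
Op 2: best P0=- P1=- P2=NH0
Op 3: best P0=NH2 P1=- P2=NH0
Op 4: best P0=NH2 P1=- P2=NH0
Op 5: best P0=NH2 P1=NH2 P2=NH0
Op 6: best P0=NH1 P1=NH2 P2=NH0
Op 7: best P0=NH1 P1=NH2 P2=NH0
Op 8: best P0=NH1 P1=NH2 P2=NH0
Op 9: best P0=NH1 P1=NH2 P2=NH0
Op 10: best P0=NH1 P1=NH2 P2=NH2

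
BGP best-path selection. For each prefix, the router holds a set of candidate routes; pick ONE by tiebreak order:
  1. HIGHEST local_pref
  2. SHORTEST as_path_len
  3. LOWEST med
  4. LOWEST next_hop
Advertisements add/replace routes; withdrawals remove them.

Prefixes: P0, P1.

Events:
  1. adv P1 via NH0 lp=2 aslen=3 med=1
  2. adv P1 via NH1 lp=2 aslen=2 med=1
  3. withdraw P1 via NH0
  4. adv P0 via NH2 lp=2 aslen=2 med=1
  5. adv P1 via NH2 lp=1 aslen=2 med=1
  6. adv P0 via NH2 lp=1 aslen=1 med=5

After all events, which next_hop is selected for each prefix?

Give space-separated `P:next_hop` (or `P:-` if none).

Op 1: best P0=- P1=NH0
Op 2: best P0=- P1=NH1
Op 3: best P0=- P1=NH1
Op 4: best P0=NH2 P1=NH1
Op 5: best P0=NH2 P1=NH1
Op 6: best P0=NH2 P1=NH1

Answer: P0:NH2 P1:NH1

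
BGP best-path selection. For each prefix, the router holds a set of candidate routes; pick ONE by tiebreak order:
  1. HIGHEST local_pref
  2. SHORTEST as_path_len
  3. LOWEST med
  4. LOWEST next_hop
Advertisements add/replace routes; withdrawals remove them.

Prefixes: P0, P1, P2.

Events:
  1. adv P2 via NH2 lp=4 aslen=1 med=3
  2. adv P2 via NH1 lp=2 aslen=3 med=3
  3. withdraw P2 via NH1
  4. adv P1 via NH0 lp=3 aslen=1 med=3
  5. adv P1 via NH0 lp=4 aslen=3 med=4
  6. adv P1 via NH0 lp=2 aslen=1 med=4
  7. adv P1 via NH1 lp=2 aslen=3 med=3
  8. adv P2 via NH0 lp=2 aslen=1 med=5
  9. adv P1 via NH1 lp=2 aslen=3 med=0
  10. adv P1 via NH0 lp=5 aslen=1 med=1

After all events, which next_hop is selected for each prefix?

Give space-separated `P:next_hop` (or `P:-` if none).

Answer: P0:- P1:NH0 P2:NH2

Derivation:
Op 1: best P0=- P1=- P2=NH2
Op 2: best P0=- P1=- P2=NH2
Op 3: best P0=- P1=- P2=NH2
Op 4: best P0=- P1=NH0 P2=NH2
Op 5: best P0=- P1=NH0 P2=NH2
Op 6: best P0=- P1=NH0 P2=NH2
Op 7: best P0=- P1=NH0 P2=NH2
Op 8: best P0=- P1=NH0 P2=NH2
Op 9: best P0=- P1=NH0 P2=NH2
Op 10: best P0=- P1=NH0 P2=NH2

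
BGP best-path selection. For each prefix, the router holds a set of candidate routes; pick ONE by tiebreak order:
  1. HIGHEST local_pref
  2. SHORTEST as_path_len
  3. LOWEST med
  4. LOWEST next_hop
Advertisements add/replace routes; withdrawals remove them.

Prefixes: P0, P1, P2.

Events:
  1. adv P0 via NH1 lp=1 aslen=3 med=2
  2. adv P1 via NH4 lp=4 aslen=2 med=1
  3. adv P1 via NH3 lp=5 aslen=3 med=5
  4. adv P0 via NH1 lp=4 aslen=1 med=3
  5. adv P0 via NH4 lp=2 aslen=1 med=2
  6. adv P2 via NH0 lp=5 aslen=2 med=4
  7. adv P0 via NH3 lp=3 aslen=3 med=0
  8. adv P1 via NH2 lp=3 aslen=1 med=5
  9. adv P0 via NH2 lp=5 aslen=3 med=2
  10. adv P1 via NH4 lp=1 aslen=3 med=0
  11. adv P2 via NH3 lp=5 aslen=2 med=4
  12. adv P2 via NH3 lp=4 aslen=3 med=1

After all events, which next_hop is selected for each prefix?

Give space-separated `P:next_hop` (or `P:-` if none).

Answer: P0:NH2 P1:NH3 P2:NH0

Derivation:
Op 1: best P0=NH1 P1=- P2=-
Op 2: best P0=NH1 P1=NH4 P2=-
Op 3: best P0=NH1 P1=NH3 P2=-
Op 4: best P0=NH1 P1=NH3 P2=-
Op 5: best P0=NH1 P1=NH3 P2=-
Op 6: best P0=NH1 P1=NH3 P2=NH0
Op 7: best P0=NH1 P1=NH3 P2=NH0
Op 8: best P0=NH1 P1=NH3 P2=NH0
Op 9: best P0=NH2 P1=NH3 P2=NH0
Op 10: best P0=NH2 P1=NH3 P2=NH0
Op 11: best P0=NH2 P1=NH3 P2=NH0
Op 12: best P0=NH2 P1=NH3 P2=NH0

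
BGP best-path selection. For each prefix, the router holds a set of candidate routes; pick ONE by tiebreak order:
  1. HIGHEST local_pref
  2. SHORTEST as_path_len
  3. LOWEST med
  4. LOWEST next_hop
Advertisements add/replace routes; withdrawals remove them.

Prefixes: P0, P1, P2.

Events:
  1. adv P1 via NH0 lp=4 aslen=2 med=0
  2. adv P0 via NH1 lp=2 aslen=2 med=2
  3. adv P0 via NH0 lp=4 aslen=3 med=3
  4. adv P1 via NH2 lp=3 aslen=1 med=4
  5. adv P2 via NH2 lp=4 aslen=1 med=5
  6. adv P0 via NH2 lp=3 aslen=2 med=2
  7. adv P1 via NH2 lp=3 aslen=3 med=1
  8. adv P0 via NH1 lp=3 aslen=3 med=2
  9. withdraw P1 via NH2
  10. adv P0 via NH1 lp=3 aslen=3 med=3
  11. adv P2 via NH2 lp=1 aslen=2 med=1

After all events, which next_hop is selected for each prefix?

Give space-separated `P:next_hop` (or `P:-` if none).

Op 1: best P0=- P1=NH0 P2=-
Op 2: best P0=NH1 P1=NH0 P2=-
Op 3: best P0=NH0 P1=NH0 P2=-
Op 4: best P0=NH0 P1=NH0 P2=-
Op 5: best P0=NH0 P1=NH0 P2=NH2
Op 6: best P0=NH0 P1=NH0 P2=NH2
Op 7: best P0=NH0 P1=NH0 P2=NH2
Op 8: best P0=NH0 P1=NH0 P2=NH2
Op 9: best P0=NH0 P1=NH0 P2=NH2
Op 10: best P0=NH0 P1=NH0 P2=NH2
Op 11: best P0=NH0 P1=NH0 P2=NH2

Answer: P0:NH0 P1:NH0 P2:NH2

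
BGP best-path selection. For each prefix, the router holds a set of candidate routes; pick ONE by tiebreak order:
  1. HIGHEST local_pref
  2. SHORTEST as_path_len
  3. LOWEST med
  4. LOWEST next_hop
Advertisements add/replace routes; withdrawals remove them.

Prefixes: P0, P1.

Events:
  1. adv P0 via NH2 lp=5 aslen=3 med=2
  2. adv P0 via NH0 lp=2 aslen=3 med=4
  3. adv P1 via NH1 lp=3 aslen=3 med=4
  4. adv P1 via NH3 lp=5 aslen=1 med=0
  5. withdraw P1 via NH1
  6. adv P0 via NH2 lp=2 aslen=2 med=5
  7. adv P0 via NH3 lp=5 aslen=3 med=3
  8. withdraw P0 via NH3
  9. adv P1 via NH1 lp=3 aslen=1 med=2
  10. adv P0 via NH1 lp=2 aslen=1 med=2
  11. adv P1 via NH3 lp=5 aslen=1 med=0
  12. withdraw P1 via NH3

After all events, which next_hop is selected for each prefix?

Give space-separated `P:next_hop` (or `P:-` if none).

Op 1: best P0=NH2 P1=-
Op 2: best P0=NH2 P1=-
Op 3: best P0=NH2 P1=NH1
Op 4: best P0=NH2 P1=NH3
Op 5: best P0=NH2 P1=NH3
Op 6: best P0=NH2 P1=NH3
Op 7: best P0=NH3 P1=NH3
Op 8: best P0=NH2 P1=NH3
Op 9: best P0=NH2 P1=NH3
Op 10: best P0=NH1 P1=NH3
Op 11: best P0=NH1 P1=NH3
Op 12: best P0=NH1 P1=NH1

Answer: P0:NH1 P1:NH1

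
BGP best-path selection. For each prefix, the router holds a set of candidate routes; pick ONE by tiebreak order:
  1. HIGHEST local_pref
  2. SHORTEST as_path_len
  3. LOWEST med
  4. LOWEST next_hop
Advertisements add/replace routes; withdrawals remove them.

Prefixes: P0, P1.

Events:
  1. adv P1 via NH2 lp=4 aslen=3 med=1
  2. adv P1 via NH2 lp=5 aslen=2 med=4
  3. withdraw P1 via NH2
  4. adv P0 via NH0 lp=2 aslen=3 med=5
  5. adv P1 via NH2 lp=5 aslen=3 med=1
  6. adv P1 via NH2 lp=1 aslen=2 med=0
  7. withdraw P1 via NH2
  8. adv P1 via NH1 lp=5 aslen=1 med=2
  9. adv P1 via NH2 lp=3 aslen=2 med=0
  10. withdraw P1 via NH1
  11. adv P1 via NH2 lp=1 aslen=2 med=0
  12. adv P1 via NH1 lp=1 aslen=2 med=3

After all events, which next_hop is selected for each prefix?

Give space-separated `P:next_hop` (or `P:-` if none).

Answer: P0:NH0 P1:NH2

Derivation:
Op 1: best P0=- P1=NH2
Op 2: best P0=- P1=NH2
Op 3: best P0=- P1=-
Op 4: best P0=NH0 P1=-
Op 5: best P0=NH0 P1=NH2
Op 6: best P0=NH0 P1=NH2
Op 7: best P0=NH0 P1=-
Op 8: best P0=NH0 P1=NH1
Op 9: best P0=NH0 P1=NH1
Op 10: best P0=NH0 P1=NH2
Op 11: best P0=NH0 P1=NH2
Op 12: best P0=NH0 P1=NH2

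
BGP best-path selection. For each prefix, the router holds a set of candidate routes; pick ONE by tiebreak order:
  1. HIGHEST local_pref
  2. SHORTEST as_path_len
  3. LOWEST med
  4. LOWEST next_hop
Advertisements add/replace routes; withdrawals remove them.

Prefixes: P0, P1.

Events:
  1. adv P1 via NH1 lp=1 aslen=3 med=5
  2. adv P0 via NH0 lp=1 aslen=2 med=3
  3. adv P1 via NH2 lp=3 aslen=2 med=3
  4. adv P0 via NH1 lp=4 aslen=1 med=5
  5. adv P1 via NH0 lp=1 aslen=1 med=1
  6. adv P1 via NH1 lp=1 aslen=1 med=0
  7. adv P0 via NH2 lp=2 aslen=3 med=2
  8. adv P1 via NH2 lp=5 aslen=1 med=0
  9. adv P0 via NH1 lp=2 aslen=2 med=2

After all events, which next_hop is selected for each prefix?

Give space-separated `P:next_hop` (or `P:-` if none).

Op 1: best P0=- P1=NH1
Op 2: best P0=NH0 P1=NH1
Op 3: best P0=NH0 P1=NH2
Op 4: best P0=NH1 P1=NH2
Op 5: best P0=NH1 P1=NH2
Op 6: best P0=NH1 P1=NH2
Op 7: best P0=NH1 P1=NH2
Op 8: best P0=NH1 P1=NH2
Op 9: best P0=NH1 P1=NH2

Answer: P0:NH1 P1:NH2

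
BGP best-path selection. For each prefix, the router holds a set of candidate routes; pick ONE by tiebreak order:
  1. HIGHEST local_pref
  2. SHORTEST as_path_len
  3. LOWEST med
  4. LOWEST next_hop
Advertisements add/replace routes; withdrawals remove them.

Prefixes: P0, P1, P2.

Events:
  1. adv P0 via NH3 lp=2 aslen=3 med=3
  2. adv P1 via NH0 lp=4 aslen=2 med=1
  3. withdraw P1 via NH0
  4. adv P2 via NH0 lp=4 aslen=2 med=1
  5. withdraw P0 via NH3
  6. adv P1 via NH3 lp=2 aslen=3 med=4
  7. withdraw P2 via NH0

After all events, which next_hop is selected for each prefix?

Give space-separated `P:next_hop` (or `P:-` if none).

Op 1: best P0=NH3 P1=- P2=-
Op 2: best P0=NH3 P1=NH0 P2=-
Op 3: best P0=NH3 P1=- P2=-
Op 4: best P0=NH3 P1=- P2=NH0
Op 5: best P0=- P1=- P2=NH0
Op 6: best P0=- P1=NH3 P2=NH0
Op 7: best P0=- P1=NH3 P2=-

Answer: P0:- P1:NH3 P2:-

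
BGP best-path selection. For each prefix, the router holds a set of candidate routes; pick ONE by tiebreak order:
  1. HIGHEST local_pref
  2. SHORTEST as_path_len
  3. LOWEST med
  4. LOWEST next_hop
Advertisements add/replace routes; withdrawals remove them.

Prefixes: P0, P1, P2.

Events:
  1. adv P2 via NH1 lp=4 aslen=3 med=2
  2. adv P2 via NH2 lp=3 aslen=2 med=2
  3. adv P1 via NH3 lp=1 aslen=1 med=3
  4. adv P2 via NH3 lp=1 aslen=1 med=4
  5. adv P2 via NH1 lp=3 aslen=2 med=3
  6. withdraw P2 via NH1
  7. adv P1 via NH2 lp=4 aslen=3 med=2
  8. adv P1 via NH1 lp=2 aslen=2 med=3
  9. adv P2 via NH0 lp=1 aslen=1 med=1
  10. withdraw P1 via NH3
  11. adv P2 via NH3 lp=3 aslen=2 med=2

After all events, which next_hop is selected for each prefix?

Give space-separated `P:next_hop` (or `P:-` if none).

Op 1: best P0=- P1=- P2=NH1
Op 2: best P0=- P1=- P2=NH1
Op 3: best P0=- P1=NH3 P2=NH1
Op 4: best P0=- P1=NH3 P2=NH1
Op 5: best P0=- P1=NH3 P2=NH2
Op 6: best P0=- P1=NH3 P2=NH2
Op 7: best P0=- P1=NH2 P2=NH2
Op 8: best P0=- P1=NH2 P2=NH2
Op 9: best P0=- P1=NH2 P2=NH2
Op 10: best P0=- P1=NH2 P2=NH2
Op 11: best P0=- P1=NH2 P2=NH2

Answer: P0:- P1:NH2 P2:NH2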